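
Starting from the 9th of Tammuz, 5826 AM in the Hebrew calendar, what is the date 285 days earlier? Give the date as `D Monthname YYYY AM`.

The starting date is JDN 2475834; 2475834 − 285 = 2475549.
JDN 2475549 corresponds to 19 Elul 5825 AM.

19 Elul 5825 AM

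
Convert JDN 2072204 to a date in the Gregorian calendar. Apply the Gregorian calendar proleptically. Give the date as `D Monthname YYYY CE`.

26 May 961 CE

JDN 2451545 is 1 Jan 2000; 2072204 is −379341 days from there.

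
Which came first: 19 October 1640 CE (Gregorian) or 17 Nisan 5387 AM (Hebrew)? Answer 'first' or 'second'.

First date → JDN 2320350; second date → JDN 2315402.
JDN 2315402 < JDN 2320350, so the second date is earlier.

second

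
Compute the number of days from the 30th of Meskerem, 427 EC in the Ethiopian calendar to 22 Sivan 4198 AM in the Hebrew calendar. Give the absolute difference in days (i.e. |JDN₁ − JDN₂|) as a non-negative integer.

1342

JDN of the first date = 1879846.
JDN of the second date = 1881188.
|1881188 − 1879846| = 1342.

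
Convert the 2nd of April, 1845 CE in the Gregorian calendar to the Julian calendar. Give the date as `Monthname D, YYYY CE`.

March 21, 1845 CE

The Julian–Gregorian offset here is 12 days (Julian trailing).
2 April 1845 Gregorian − 12 days → 21 March 1845 Julian.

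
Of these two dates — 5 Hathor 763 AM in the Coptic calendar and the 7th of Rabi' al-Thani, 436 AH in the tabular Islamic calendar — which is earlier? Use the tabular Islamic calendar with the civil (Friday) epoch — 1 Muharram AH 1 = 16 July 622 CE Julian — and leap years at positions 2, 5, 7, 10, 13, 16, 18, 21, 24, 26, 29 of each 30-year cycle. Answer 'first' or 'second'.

second

First date → JDN 2103414; second date → JDN 2102684.
JDN 2102684 < JDN 2103414, so the second date is earlier.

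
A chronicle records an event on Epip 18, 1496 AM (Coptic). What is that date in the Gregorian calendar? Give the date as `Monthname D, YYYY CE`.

July 23, 1780 CE

Both dates share Julian Day Number 2371396; in the Gregorian calendar that is 23 July 1780 CE.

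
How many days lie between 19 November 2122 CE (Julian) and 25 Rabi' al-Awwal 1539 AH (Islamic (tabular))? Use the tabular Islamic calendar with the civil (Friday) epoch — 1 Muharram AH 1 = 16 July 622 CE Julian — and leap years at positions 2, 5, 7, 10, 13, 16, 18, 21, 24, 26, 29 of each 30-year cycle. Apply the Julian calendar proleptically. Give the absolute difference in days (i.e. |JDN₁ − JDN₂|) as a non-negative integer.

2902

First date → JDN 2496441; second date → JDN 2493539.
The interval is |2496441 − 2493539| = 2902 days.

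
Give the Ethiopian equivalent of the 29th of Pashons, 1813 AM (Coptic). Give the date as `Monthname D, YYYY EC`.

The source date corresponds to 6 June 2097 in the Gregorian calendar (JDN 2487131).
That day falls on 29 Ginbot 2089 EC in the Ethiopian calendar.

Ginbot 29, 2089 EC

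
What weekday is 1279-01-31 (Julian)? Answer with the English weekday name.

Tuesday

In the proleptic Gregorian calendar this is 7 February 1279 (JDN 2188243).
Since JDN mod 7 = 1 (0 = Monday), the day is Tuesday.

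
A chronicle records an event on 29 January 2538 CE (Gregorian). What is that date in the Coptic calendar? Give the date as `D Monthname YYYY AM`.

Julian Day Number of the source date = 2648074.
Converting JDN 2648074 to the Coptic calendar gives 17 Tobi 2254 AM.

17 Tobi 2254 AM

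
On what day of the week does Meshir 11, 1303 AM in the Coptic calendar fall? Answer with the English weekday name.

In the Gregorian calendar this is 15 February 1587 (JDN 2300745).
Since JDN mod 7 = 6 (0 = Monday), the day is Sunday.

Sunday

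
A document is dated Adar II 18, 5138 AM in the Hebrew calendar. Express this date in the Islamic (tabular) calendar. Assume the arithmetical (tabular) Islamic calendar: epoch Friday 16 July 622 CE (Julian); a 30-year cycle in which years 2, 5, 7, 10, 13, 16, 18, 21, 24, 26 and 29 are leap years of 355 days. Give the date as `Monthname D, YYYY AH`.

Dhu al-Qa'dah 18, 779 AH

The source date corresponds to 26 March 1378 in the proleptic Gregorian calendar (JDN 2224449).
That day falls on 18 Dhu al-Qa'dah 779 AH in the tabular Islamic calendar.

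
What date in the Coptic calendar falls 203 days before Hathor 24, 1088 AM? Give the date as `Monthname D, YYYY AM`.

Pashons 7, 1087 AM

JDN of Hathor 24, 1088 AM = 2222140.
2222140 − 203 = 2221937.
JDN 2221937 in the Coptic calendar is Pashons 7, 1087 AM.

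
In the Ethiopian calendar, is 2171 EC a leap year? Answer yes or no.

2171 mod 4 = 3; in the Ethiopian calendar a year is leap when year mod 4 = 3, so it is a leap year.

yes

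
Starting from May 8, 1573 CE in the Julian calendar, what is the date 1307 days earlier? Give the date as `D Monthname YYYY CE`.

JDN of May 8, 1573 CE = 2295724.
2295724 − 1307 = 2294417.
JDN 2294417 in the Julian calendar is 9 October 1569 CE.

9 October 1569 CE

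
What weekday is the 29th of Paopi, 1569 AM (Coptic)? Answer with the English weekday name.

In the Gregorian calendar this is 7 November 1852 (JDN 2397800).
Since JDN mod 7 = 6 (0 = Monday), the day is Sunday.

Sunday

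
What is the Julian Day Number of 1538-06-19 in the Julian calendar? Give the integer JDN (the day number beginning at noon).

In the proleptic Gregorian calendar the same day is 29 June 1538.
JDN 2451545 is 1 January 2000 CE (Gregorian); the target day is −168563 days from there, so JDN = 2282982.

2282982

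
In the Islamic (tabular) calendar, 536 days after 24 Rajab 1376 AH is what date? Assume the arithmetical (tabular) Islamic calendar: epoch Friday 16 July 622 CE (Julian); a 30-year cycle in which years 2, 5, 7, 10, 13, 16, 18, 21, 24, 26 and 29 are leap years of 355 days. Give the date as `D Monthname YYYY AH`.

28 Muharram 1378 AH

The starting date is JDN 2435894; 2435894 + 536 = 2436430.
JDN 2436430 corresponds to 28 Muharram 1378 AH.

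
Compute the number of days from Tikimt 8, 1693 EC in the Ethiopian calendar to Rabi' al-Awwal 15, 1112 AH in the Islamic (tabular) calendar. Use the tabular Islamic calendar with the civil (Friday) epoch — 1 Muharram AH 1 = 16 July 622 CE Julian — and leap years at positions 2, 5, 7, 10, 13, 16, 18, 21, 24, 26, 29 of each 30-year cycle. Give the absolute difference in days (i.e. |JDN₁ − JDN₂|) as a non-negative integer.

JDN of the first date = 2342261.
JDN of the second date = 2342214.
|2342214 − 2342261| = 47.

47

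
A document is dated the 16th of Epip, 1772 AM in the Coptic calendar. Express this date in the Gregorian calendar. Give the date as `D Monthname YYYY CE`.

23 July 2056 CE

Julian Day Number of the source date = 2472203.
Converting JDN 2472203 to the Gregorian calendar gives 23 July 2056 CE.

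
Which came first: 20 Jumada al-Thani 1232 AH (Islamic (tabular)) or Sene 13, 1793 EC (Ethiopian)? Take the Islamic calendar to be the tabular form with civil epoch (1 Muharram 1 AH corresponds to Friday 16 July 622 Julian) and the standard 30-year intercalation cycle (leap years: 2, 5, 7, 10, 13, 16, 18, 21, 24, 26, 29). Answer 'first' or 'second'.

second

First date → JDN 2384832; second date → JDN 2379031.
JDN 2379031 < JDN 2384832, so the second date is earlier.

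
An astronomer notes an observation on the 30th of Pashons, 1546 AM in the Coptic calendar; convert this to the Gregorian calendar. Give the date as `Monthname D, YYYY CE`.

Both dates share Julian Day Number 2389610; in the Gregorian calendar that is 6 June 1830 CE.

June 6, 1830 CE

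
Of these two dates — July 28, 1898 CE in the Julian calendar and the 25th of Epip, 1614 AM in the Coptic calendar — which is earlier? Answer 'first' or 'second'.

First date → JDN 2414511; second date → JDN 2414502.
JDN 2414502 < JDN 2414511, so the second date is earlier.

second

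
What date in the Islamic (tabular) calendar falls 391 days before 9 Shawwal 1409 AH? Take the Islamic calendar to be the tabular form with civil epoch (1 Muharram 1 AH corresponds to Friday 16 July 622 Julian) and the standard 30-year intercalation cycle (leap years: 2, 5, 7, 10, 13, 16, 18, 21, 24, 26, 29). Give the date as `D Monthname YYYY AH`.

Counting 391 days back from JDN 2447662 reaches JDN 2447271, which is 2 Ramadan 1408 AH.

2 Ramadan 1408 AH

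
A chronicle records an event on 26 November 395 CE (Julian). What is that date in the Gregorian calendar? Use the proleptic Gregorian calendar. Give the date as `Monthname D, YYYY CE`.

The Julian–Gregorian offset here is 1 day (Julian trailing).
26 November 395 Julian + 1 day → 27 November 395 Gregorian.

November 27, 395 CE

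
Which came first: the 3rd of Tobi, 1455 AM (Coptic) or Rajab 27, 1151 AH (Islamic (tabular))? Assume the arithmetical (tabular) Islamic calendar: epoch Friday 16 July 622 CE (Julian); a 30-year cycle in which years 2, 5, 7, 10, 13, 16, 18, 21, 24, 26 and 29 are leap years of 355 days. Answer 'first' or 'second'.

second

First date → JDN 2356225; second date → JDN 2356165.
JDN 2356165 < JDN 2356225, so the second date is earlier.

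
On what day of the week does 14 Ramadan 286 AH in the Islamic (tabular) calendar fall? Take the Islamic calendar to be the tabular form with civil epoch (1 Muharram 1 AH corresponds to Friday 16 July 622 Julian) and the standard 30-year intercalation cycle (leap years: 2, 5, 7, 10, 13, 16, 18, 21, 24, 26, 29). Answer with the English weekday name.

Sunday

In the proleptic Gregorian calendar this is 27 September 899 (JDN 2049683).
2049683 ≡ 6 (mod 7); counting from Monday = 0 gives Sunday.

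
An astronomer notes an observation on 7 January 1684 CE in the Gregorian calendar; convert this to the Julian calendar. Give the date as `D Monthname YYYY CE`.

28 December 1683 CE

For dates in this range the Gregorian date is 10 days ahead of the Julian.
7 January 1684 Gregorian − 10 days → 28 December 1683 Julian.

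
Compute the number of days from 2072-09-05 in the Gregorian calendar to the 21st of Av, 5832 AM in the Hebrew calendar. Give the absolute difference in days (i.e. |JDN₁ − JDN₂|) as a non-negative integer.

First date → JDN 2478091; second date → JDN 2478060.
The interval is |2478091 − 2478060| = 31 days.

31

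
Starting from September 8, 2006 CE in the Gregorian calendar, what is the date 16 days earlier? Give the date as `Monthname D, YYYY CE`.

August 23, 2006 CE

The starting date is JDN 2453987; 2453987 − 16 = 2453971.
JDN 2453971 corresponds to August 23, 2006 CE.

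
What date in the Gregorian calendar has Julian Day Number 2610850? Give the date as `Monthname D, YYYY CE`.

February 29, 2436 CE

Counting from JDN 2299161 = 15 Oct 1582 gives an offset of 311689 days.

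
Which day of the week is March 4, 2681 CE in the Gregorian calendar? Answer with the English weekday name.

Friday

2700338 ≡ 4 (mod 7); counting from Monday = 0 gives Friday.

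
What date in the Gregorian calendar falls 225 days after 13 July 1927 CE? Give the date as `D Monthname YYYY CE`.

The starting date is JDN 2425075; 2425075 + 225 = 2425300.
JDN 2425300 corresponds to 23 February 1928 CE.

23 February 1928 CE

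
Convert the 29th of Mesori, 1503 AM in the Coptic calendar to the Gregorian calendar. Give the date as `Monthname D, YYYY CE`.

September 2, 1787 CE

Both dates share Julian Day Number 2373993; in the Gregorian calendar that is 2 September 1787 CE.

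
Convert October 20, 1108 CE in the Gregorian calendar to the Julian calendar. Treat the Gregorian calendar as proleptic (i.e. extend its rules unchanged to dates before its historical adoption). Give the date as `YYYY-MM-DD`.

1108-10-13

For dates in this range the Gregorian date is 7 days ahead of the Julian.
20 October 1108 Gregorian − 7 days → 13 October 1108 Julian.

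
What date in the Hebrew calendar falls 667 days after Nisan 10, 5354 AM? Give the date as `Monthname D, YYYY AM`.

Counting 667 days forward from JDN 2303346 reaches JDN 2304013, which is Shevat 27, 5356 AM.

Shevat 27, 5356 AM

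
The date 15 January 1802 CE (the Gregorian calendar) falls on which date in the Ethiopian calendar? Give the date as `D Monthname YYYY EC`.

Julian Day Number of the source date = 2379241.
Converting JDN 2379241 to the Ethiopian calendar gives 8 Tir 1794 EC.

8 Tir 1794 EC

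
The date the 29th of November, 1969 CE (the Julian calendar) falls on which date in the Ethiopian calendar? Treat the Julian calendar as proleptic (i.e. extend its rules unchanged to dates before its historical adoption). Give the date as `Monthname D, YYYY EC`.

Tahsas 3, 1962 EC

The source date corresponds to 12 December 1969 in the Gregorian calendar (JDN 2440568).
That day falls on 3 Tahsas 1962 EC in the Ethiopian calendar.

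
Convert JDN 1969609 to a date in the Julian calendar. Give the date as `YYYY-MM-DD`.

0680-06-30

The proleptic Gregorian equivalent of JDN 1969609 is 3 July 680.
In the Julian calendar that day is 0680-06-30.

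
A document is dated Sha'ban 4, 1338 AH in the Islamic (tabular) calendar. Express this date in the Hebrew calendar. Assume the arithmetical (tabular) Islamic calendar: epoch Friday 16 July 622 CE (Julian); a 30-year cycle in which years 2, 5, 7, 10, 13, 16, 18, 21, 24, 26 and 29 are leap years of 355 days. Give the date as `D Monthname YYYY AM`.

Both dates share Julian Day Number 2422438; in the Hebrew calendar that is 5 Iyar 5680 AM.

5 Iyar 5680 AM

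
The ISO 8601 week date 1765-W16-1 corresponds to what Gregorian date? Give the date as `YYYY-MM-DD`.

ISO week 1 of 1765 is the week containing the first Thursday of 1765.
Week 16, day 1 (Monday) lands on 1765-04-15.

1765-04-15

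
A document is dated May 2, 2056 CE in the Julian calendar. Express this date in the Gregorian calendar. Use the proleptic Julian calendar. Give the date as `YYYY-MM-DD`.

2056-05-15

At this point the Julian calendar is 13 days behind the Gregorian.
2 May 2056 Julian + 13 days → 15 May 2056 Gregorian.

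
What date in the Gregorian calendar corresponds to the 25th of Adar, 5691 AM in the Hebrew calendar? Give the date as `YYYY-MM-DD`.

1931-03-14

Both dates share Julian Day Number 2426415; in the Gregorian calendar that is 14 March 1931 CE.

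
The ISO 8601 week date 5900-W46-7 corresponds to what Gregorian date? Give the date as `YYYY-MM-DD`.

ISO week 1 of 5900 is the week containing the first Thursday of 5900.
Week 46, day 7 (Sunday) lands on 5900-11-18.

5900-11-18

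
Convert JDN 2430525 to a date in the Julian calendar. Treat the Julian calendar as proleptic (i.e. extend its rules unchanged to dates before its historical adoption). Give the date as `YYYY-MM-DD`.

JDN 2430525 is 14 June 1942 in the Gregorian calendar.
In the Julian calendar that day is 1942-06-01.

1942-06-01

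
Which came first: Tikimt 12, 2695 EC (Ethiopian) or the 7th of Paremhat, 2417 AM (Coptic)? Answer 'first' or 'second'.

second

Converting both to JDN: 2708245 vs 2707660; the smaller is the second.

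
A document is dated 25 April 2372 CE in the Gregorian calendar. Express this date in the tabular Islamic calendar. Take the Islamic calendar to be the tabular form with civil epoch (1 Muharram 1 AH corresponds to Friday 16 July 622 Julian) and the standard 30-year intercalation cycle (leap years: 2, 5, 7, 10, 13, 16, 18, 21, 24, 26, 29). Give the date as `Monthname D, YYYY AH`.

Jumada al-Thani 20, 1804 AH

Both dates share Julian Day Number 2587530; in the tabular Islamic calendar that is 20 Jumada al-Thani 1804 AH.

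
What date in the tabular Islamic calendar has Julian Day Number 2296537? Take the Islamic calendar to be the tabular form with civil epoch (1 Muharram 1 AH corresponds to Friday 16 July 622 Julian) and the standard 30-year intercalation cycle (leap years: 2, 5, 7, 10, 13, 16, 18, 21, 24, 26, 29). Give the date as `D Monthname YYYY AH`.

The proleptic Gregorian equivalent of JDN 2296537 is 9 August 1575.
In the tabular Islamic calendar that day is 21 Rabi' al-Thani 983 AH.

21 Rabi' al-Thani 983 AH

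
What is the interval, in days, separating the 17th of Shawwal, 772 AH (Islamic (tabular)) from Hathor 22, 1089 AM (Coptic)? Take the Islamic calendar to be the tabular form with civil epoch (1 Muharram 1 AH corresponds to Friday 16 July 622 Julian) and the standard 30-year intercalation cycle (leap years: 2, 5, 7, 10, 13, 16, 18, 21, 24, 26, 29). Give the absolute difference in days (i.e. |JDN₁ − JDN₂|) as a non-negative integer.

564

JDN of the first date = 2221939.
JDN of the second date = 2222503.
|2222503 − 2221939| = 564.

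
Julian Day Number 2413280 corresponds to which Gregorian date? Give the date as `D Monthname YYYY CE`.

27 March 1895 CE

JDN 2451545 is 1 Jan 2000; 2413280 is −38265 days from there.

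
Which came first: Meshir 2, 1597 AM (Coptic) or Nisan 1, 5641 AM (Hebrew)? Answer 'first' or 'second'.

first

The two dates have Julian Day Numbers 2408120 and 2408171 respectively.
Since 2408120 < 2408171, the first date comes first.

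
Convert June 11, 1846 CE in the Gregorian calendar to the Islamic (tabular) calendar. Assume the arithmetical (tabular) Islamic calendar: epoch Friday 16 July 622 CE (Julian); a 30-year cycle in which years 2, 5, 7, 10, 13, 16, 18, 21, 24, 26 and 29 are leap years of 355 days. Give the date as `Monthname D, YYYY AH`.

Jumada al-Thani 16, 1262 AH

Both dates share Julian Day Number 2395459; in the tabular Islamic calendar that is 16 Jumada al-Thani 1262 AH.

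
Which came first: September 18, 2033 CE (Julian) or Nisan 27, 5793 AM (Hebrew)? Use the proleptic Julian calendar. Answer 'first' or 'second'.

second

The two dates have Julian Day Numbers 2463872 and 2463714 respectively.
Since 2463714 < 2463872, the second date comes first.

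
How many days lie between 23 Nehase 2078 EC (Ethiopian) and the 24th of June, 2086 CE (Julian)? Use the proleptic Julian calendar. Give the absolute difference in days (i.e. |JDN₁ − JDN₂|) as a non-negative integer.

53

First date → JDN 2483197; second date → JDN 2483144.
The interval is |2483197 − 2483144| = 53 days.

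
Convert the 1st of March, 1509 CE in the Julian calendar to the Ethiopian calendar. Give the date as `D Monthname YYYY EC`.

5 Megabit 1501 EC

The source date corresponds to 11 March 1509 in the proleptic Gregorian calendar (JDN 2272280).
That day falls on 5 Megabit 1501 EC in the Ethiopian calendar.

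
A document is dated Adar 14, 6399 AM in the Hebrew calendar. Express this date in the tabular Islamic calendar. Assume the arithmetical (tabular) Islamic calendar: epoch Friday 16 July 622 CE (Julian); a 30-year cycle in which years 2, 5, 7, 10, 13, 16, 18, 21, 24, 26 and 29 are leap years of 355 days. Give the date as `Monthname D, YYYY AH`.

Rajab 15, 2079 AH

Both dates share Julian Day Number 2685005; in the tabular Islamic calendar that is 15 Rajab 2079 AH.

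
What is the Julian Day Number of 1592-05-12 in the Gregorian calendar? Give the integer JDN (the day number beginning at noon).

JDN 2400001 is 17 November 1858 CE (Gregorian), MJD 0; the target day is −97343 days from there, so JDN = 2302658.

2302658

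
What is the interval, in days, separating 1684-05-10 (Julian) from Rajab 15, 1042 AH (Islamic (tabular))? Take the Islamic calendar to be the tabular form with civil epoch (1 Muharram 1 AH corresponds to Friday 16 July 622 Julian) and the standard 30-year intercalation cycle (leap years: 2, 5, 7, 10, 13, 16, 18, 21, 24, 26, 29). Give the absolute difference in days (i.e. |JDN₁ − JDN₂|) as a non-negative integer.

First date → JDN 2336269; second date → JDN 2317527.
The interval is |2336269 − 2317527| = 18742 days.

18742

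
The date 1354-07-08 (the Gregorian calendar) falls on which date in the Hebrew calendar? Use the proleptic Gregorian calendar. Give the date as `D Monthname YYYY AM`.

Julian Day Number of the source date = 2215787.
Converting JDN 2215787 to the Hebrew calendar gives 9 Tammuz 5114 AM.

9 Tammuz 5114 AM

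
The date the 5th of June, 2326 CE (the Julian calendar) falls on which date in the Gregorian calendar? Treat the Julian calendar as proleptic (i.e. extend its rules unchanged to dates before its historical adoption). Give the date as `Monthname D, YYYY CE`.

The Julian–Gregorian offset here is 16 days (Julian trailing).
5 June 2326 Julian + 16 days → 21 June 2326 Gregorian.

June 21, 2326 CE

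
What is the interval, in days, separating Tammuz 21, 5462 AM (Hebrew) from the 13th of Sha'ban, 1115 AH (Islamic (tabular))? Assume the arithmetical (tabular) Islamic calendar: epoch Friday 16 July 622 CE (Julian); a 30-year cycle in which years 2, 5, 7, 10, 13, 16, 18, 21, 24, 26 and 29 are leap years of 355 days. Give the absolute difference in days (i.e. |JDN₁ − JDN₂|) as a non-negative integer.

523

JDN of the first date = 2342900.
JDN of the second date = 2343423.
|2343423 − 2342900| = 523.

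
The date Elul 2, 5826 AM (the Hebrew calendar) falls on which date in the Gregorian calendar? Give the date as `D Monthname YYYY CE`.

23 August 2066 CE

Julian Day Number of the source date = 2475886.
Converting JDN 2475886 to the Gregorian calendar gives 23 August 2066 CE.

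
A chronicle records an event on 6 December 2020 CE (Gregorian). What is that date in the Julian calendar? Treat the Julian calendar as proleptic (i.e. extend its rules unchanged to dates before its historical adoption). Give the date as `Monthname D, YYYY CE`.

November 23, 2020 CE

At this point the Julian calendar is 13 days behind the Gregorian.
6 December 2020 Gregorian − 13 days → 23 November 2020 Julian.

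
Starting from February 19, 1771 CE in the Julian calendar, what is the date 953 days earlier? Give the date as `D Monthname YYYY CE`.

11 July 1768 CE

JDN of February 19, 1771 CE = 2367965.
2367965 − 953 = 2367012.
JDN 2367012 in the Julian calendar is 11 July 1768 CE.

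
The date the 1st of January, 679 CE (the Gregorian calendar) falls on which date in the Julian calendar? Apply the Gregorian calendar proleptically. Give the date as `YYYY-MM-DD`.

0678-12-29

At this point the Julian calendar is 3 days behind the Gregorian.
1 January 679 Gregorian − 3 days → 29 December 678 Julian.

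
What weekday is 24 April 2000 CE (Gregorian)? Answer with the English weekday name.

JDN 2451659 mod 7 = 0, and JDN 0 was a Monday, so this is a Monday.

Monday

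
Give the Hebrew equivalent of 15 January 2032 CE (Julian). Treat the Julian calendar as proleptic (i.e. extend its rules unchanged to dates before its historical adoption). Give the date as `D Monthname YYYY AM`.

15 Shevat 5792 AM

Julian Day Number of the source date = 2463260.
Converting JDN 2463260 to the Hebrew calendar gives 15 Shevat 5792 AM.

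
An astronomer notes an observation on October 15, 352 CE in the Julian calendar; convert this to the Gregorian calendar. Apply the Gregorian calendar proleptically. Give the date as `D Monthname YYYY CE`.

16 October 352 CE

For dates in this range the Gregorian date is 1 day ahead of the Julian.
15 October 352 Julian + 1 day → 16 October 352 Gregorian.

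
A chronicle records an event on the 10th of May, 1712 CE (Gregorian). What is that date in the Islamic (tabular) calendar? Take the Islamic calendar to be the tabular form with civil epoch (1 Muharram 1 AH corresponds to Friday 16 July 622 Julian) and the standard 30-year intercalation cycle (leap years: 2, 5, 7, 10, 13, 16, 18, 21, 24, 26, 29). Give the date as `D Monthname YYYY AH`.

3 Rabi' al-Thani 1124 AH

Julian Day Number of the source date = 2346485.
Converting JDN 2346485 to the tabular Islamic calendar gives 3 Rabi' al-Thani 1124 AH.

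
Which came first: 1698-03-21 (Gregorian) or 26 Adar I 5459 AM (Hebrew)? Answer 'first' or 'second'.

first

First date → JDN 2341322; second date → JDN 2341663.
JDN 2341322 < JDN 2341663, so the first date is earlier.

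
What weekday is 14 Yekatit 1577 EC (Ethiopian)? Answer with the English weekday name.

This is JDN 2300018 (18 February 1585 Gregorian).
JDN 2300018 mod 7 = 0, and JDN 0 was a Monday, so this is a Monday.

Monday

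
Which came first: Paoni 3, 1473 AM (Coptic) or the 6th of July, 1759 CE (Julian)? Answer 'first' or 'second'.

first

The two dates have Julian Day Numbers 2362950 and 2363719 respectively.
Since 2362950 < 2363719, the first date comes first.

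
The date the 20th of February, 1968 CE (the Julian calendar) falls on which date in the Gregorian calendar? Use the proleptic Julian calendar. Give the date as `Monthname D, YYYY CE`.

March 4, 1968 CE

At this point the Julian calendar is 13 days behind the Gregorian.
20 February 1968 Julian + 13 days → 4 March 1968 Gregorian.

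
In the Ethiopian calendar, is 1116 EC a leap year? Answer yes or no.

no

1116 mod 4 = 0; in the Ethiopian calendar a year is leap when year mod 4 = 3, so it is a common year.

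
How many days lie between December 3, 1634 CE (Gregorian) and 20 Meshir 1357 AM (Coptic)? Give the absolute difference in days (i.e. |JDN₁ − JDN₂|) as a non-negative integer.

First date → JDN 2318203; second date → JDN 2320478.
The interval is |2318203 − 2320478| = 2275 days.

2275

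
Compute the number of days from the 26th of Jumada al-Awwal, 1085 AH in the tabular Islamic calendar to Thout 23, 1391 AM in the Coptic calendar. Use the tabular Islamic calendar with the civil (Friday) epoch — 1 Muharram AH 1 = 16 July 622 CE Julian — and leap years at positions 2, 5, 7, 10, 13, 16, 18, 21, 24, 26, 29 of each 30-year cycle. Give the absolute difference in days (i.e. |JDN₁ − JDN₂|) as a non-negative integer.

First date → JDN 2332716; second date → JDN 2332749.
The interval is |2332716 − 2332749| = 33 days.

33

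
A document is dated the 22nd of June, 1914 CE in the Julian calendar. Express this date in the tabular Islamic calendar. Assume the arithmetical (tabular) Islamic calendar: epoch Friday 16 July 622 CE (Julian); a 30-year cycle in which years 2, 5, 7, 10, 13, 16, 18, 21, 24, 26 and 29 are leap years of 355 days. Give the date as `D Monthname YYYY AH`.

11 Sha'ban 1332 AH

Julian Day Number of the source date = 2420319.
Converting JDN 2420319 to the tabular Islamic calendar gives 11 Sha'ban 1332 AH.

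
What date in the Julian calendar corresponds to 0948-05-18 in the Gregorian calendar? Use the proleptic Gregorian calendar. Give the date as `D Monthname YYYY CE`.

For dates in this range the Gregorian date is 5 days ahead of the Julian.
18 May 948 Gregorian − 5 days → 13 May 948 Julian.

13 May 948 CE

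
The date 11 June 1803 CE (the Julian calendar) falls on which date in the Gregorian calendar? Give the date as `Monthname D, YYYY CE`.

For dates in this range the Gregorian date is 12 days ahead of the Julian.
11 June 1803 Julian + 12 days → 23 June 1803 Gregorian.

June 23, 1803 CE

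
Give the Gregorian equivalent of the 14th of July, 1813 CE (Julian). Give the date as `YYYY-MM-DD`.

1813-07-26

The Julian–Gregorian offset here is 12 days (Julian trailing).
14 July 1813 Julian + 12 days → 26 July 1813 Gregorian.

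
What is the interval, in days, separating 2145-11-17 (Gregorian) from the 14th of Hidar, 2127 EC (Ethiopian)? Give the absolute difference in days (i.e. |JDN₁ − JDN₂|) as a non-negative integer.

First date → JDN 2504826; second date → JDN 2500815.
The interval is |2504826 − 2500815| = 4011 days.

4011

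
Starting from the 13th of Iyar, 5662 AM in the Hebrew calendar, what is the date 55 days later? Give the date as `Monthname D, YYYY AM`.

JDN of the 13th of Iyar, 5662 AM = 2415890.
2415890 + 55 = 2415945.
JDN 2415945 in the Hebrew calendar is Tammuz 9, 5662 AM.

Tammuz 9, 5662 AM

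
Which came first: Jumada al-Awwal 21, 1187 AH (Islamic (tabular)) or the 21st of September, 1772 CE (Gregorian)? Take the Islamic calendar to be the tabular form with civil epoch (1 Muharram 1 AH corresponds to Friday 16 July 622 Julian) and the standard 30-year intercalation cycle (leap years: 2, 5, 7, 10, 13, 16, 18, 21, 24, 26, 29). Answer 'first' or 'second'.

second

First date → JDN 2368857; second date → JDN 2368534.
JDN 2368534 < JDN 2368857, so the second date is earlier.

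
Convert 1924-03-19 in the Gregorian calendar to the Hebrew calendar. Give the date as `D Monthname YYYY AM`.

13 Adar II 5684 AM

Julian Day Number of the source date = 2423864.
Converting JDN 2423864 to the Hebrew calendar gives 13 Adar II 5684 AM.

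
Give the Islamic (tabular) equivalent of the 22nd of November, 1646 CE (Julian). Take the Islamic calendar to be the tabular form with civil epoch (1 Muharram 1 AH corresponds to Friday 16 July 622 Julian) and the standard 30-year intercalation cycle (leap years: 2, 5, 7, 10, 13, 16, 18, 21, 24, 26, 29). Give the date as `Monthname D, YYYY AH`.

The source date corresponds to 2 December 1646 in the Gregorian calendar (JDN 2322585).
That day falls on 23 Shawwal 1056 AH in the tabular Islamic calendar.

Shawwal 23, 1056 AH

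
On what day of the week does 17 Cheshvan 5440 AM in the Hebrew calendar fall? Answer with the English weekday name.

Monday

Equivalently 23 October 1679 Gregorian, JDN 2334598.
2334598 ≡ 0 (mod 7); counting from Monday = 0 gives Monday.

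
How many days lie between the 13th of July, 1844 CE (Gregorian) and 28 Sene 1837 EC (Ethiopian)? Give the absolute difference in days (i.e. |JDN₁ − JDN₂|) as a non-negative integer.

356

JDN of the first date = 2394761.
JDN of the second date = 2395117.
|2395117 − 2394761| = 356.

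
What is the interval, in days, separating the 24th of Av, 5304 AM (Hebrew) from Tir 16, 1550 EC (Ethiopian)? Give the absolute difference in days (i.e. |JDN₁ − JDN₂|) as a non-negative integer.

First date → JDN 2285229; second date → JDN 2290128.
The interval is |2285229 − 2290128| = 4899 days.

4899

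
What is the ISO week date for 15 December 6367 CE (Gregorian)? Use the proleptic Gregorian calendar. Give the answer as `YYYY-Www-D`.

The weekday is Friday (ISO weekday 5).
That Friday belongs to ISO week 50 of ISO year 6367.

6367-W50-5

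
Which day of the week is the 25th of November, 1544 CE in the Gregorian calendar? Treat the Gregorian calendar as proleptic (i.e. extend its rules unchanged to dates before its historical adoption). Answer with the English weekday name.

Saturday

JDN 2285323 mod 7 = 5, and JDN 0 was a Monday, so this is a Saturday.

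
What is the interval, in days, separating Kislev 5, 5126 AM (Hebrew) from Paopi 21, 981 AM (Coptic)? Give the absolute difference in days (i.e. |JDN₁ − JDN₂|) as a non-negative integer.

36923

First date → JDN 2219948; second date → JDN 2183025.
The interval is |2219948 − 2183025| = 36923 days.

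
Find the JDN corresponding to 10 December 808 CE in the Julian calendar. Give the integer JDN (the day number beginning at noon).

In the proleptic Gregorian calendar the same day is 14 December 808.
JDN 2400001 is 17 November 1858 CE (Gregorian), MJD 0; the target day is −383477 days from there, so JDN = 2016524.

2016524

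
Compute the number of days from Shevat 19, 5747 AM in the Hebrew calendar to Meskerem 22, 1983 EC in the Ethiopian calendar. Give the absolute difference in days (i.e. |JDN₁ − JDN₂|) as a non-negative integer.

1322

First date → JDN 2446845; second date → JDN 2448167.
The interval is |2446845 − 2448167| = 1322 days.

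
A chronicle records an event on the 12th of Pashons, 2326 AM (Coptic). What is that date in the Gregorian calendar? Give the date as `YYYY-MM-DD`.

2610-05-25

Both dates share Julian Day Number 2674487; in the Gregorian calendar that is 25 May 2610 CE.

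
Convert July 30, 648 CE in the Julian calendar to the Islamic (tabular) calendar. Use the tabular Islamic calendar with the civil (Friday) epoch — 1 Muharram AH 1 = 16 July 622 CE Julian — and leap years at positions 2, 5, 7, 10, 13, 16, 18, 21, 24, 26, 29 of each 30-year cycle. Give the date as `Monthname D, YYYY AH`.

Dhu al-Qa'dah 3, 27 AH

Julian Day Number of the source date = 1957951.
Converting JDN 1957951 to the tabular Islamic calendar gives 3 Dhu al-Qa'dah 27 AH.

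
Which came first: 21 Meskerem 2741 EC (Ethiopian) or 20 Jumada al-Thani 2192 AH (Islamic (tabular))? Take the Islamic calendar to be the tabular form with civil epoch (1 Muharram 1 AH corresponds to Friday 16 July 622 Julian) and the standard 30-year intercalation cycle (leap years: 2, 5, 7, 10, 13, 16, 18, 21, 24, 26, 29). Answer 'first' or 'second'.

The two dates have Julian Day Numbers 2725026 and 2725024 respectively.
Since 2725024 < 2725026, the second date comes first.

second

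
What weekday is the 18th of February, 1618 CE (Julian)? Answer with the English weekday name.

Wednesday

Equivalently 28 February 1618 Gregorian, JDN 2312081.
2312081 ≡ 2 (mod 7); counting from Monday = 0 gives Wednesday.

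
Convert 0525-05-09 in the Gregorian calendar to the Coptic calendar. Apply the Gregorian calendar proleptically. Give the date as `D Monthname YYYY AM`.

12 Pashons 241 AM

Julian Day Number of the source date = 1912941.
Converting JDN 1912941 to the Coptic calendar gives 12 Pashons 241 AM.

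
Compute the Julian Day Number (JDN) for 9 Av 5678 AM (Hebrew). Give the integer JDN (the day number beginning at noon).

In the Gregorian calendar the same day is 18 July 1918.
JDN 2400001 is 17 November 1858 CE (Gregorian), MJD 0; the target day is +21792 days from there, so JDN = 2421793.

2421793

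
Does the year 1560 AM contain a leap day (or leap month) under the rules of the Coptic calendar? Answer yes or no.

no

1560 mod 4 = 0; in the Coptic calendar a year is leap when year mod 4 = 3, so it is a common year.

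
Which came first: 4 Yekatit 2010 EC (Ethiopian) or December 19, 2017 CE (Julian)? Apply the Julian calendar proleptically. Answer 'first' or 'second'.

second

Converting both to JDN: 2458161 vs 2458120; the smaller is the second.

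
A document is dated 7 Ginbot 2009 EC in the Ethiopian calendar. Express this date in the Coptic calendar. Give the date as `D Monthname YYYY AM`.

7 Pashons 1733 AM

The source date corresponds to 15 May 2017 in the Gregorian calendar (JDN 2457889).
That day falls on 7 Pashons 1733 AM in the Coptic calendar.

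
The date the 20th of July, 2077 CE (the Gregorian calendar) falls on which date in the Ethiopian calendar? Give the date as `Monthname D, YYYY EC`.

Hamle 13, 2069 EC

Julian Day Number of the source date = 2479870.
Converting JDN 2479870 to the Ethiopian calendar gives 13 Hamle 2069 EC.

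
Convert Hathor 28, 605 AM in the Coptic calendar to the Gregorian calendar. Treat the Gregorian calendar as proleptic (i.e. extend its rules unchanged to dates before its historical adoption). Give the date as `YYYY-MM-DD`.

Both dates share Julian Day Number 2045728; in the Gregorian calendar that is 28 November 888 CE.

0888-11-28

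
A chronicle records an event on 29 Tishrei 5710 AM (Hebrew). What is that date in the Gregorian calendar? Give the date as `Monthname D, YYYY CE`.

October 22, 1949 CE

Both dates share Julian Day Number 2433212; in the Gregorian calendar that is 22 October 1949 CE.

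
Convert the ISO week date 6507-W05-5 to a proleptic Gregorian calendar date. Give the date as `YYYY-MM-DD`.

ISO week 1 of 6507 is the week containing the first Thursday of 6507.
Week 5, day 5 (Friday) lands on 6507-02-04.

6507-02-04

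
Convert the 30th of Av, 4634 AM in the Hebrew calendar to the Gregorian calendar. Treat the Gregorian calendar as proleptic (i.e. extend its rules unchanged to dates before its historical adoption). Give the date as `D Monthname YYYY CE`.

21 August 874 CE

Both dates share Julian Day Number 2040515; in the Gregorian calendar that is 21 August 874 CE.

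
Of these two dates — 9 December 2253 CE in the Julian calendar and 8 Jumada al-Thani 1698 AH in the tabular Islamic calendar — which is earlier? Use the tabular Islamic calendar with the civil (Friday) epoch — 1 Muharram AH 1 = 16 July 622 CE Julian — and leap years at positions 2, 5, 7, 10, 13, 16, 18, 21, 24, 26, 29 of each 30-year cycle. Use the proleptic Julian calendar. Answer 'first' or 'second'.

The two dates have Julian Day Numbers 2544309 and 2549955 respectively.
Since 2544309 < 2549955, the first date comes first.

first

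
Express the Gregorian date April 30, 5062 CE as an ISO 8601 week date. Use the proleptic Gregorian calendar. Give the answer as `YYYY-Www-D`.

5062-W18-3

The weekday is Wednesday (ISO weekday 3).
That Wednesday belongs to ISO week 18 of ISO year 5062.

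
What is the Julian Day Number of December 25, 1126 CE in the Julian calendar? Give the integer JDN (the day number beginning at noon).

Equivalently 1 January 1127 (proleptic Gregorian).
JDN 2299161 is 15 October 1582 CE (Gregorian); the target day is −166473 days from there, so JDN = 2132688.

2132688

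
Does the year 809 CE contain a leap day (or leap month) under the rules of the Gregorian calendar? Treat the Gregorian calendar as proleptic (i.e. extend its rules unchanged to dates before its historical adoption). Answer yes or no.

809 is not divisible by 4, so it is a common year.

no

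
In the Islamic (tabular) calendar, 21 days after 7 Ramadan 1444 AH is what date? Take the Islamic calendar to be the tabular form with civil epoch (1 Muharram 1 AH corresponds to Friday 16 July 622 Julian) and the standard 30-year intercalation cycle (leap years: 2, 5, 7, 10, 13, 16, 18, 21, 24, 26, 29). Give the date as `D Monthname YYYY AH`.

Counting 21 days forward from JDN 2460033 reaches JDN 2460054, which is 28 Ramadan 1444 AH.

28 Ramadan 1444 AH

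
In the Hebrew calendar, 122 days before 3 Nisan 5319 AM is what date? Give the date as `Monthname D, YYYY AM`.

Cheshvan 28, 5319 AM

The starting date is JDN 2290552; 2290552 − 122 = 2290430.
JDN 2290430 corresponds to Cheshvan 28, 5319 AM.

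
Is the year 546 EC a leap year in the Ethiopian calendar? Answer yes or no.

no

546 mod 4 = 2; in the Ethiopian calendar a year is leap when year mod 4 = 3, so it is a common year.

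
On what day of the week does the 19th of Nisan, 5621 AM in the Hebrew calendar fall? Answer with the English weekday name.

Equivalently 30 March 1861 Gregorian, JDN 2400865.
JDN 2400865 mod 7 = 5, and JDN 0 was a Monday, so this is a Saturday.

Saturday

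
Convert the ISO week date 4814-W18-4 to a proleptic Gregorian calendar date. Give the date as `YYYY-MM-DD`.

4814-05-01

ISO week 1 of 4814 is the week containing the first Thursday of 4814.
Week 18, day 4 (Thursday) lands on 4814-05-01.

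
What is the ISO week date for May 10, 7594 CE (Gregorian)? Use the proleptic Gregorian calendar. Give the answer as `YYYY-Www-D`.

The weekday is Tuesday (ISO weekday 2).
That Tuesday belongs to ISO week 19 of ISO year 7594.

7594-W19-2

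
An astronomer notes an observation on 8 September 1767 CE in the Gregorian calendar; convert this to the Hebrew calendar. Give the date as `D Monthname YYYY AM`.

Both dates share Julian Day Number 2366694; in the Hebrew calendar that is 14 Elul 5527 AM.

14 Elul 5527 AM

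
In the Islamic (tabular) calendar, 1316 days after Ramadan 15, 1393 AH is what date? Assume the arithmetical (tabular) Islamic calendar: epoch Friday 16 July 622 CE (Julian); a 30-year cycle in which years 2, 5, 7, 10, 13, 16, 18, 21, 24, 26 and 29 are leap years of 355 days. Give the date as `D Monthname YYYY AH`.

1 Jumada al-Thani 1397 AH

Counting 1316 days forward from JDN 2441968 reaches JDN 2443284, which is 1 Jumada al-Thani 1397 AH.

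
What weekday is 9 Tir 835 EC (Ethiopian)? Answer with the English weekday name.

This is JDN 2028967 (8 January 843 Gregorian).
Since JDN mod 7 = 3 (0 = Monday), the day is Thursday.

Thursday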